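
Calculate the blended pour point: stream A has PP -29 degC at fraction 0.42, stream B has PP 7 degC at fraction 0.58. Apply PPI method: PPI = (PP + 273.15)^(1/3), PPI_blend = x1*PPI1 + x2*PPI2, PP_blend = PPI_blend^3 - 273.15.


PPI_1 = (-29 + 273.15)^(1/3) = 6.25008
PPI_2 = (7 + 273.15)^(1/3) = 6.543301
PPI_blend = 0.42 * 6.25008 + 0.58 * 6.543301 = 6.420148
PP_blend = 6.420148^3 - 273.15 = 264.6276 - 273.15 = -8.52

-8.52 degC


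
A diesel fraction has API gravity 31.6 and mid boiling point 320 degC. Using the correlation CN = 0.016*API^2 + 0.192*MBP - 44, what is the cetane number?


CN = 0.016 * 31.6^2 + 0.192 * 320 - 44
CN = 15.97696 + 61.44 - 44 = 33.41696

33.41696


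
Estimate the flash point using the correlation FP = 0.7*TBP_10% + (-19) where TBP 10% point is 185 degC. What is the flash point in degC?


FP = 0.7 * 185 + (-19) = 110.5

110.5 degC


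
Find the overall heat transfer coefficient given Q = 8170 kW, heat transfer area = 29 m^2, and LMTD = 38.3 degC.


From Q = U*A*LMTD, U = Q / (A * LMTD)
U = 8170 / (29 * 38.3) = 8170 / 1110.7 = 7.356

7.356 kW/(m^2*K)


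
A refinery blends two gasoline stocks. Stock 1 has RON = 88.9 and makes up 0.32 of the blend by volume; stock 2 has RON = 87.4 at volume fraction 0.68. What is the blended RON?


Linear blending: RON_blend = sum(vi * RONi)
Contribution 1: 0.32 * 88.9 = 28.448
Contribution 2: 0.68 * 87.4 = 59.432
RON_blend = 28.448 + 59.432 = 87.88

87.88


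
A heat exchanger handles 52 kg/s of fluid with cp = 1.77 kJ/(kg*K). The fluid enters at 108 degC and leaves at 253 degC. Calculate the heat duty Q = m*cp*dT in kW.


Q = m_dot * cp * delta_T
delta_T = 253 - 108 = 145 K
Q = 52 * 1.77 * 145
= 92.04 * 145
= 13345.8 kW

13345.8 kW


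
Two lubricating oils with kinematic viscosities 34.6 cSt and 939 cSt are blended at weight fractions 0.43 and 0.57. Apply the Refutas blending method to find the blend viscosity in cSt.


Refutas method: VBN_i = 14.534*ln(ln(visc_i + 0.8)) + 10.975, blended linearly by mass fraction; since VBN is linear in VBI_i = ln(ln(visc_i + 0.8)) and the fractions sum to 1, blend VBI directly: visc = exp(exp(VBI_blend)) - 0.8
VBI_1 = ln(ln(34.6 + 0.8)) = 1.27164
VBI_2 = ln(ln(939 + 0.8)) = 1.92362
VBI_blend = 0.43 * 1.27164 + 0.57 * 1.92362 = 1.64327
visc_blend = exp(exp(1.64327)) - 0.8 = 175.5

175.5 cSt


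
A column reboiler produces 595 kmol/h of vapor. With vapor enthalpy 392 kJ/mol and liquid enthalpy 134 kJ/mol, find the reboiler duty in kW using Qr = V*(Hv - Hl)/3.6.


Qr = 595 * (392 - 134) / 3.6 = 595 * 258 / 3.6 = 42640

42640 kW


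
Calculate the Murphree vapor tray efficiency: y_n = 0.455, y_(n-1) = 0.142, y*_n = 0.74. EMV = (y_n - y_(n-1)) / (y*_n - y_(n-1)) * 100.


Murphree vapor efficiency: EMV = (y_n - y_(n-1)) / (y*_n - y_(n-1)) * 100
EMV = (0.455 - 0.142) / (0.74 - 0.142) * 100 = 0.313 / 0.598 * 100 = 52.34

52.34 %


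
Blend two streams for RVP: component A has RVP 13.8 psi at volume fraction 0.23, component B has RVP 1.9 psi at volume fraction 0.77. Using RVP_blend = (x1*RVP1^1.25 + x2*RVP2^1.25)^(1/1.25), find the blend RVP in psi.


Chevron index: RVP_blend = (sum xi*RVPi^1.25)^(1/1.25)
RVP^1.25 terms: 0.23 * 13.8^1.25 + 0.77 * 1.9^1.25 = 7.83518
RVP_blend = 7.83518^(1/1.25) = 5.191

5.191 psi


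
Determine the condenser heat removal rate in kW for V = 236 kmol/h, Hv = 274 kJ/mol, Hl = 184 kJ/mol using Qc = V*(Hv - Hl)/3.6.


Qc = 236 * (274 - 184) / 3.6 = 236 * 90 / 3.6 = 5900

5900 kW


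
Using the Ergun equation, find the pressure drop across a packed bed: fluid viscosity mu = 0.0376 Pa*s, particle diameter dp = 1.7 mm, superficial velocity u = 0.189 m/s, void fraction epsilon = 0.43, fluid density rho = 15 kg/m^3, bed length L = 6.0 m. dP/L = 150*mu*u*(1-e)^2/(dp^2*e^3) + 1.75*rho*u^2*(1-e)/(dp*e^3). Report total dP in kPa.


dp = 1.7 mm = 0.0017 m
Viscous term = 150*0.0376*0.189*(1-0.43)^2 / (0.0017^2*0.43^3) = 1507260
Inertial term = 1.75*15*0.189^2*(1-0.43) / (0.0017*0.43^3) = 3954.34
dP/L = 1507260 + 3954.34 = 1511210 Pa/m
dP = 1511210 * 6.0 / 1000 = 9067 kPa

9067 kPa


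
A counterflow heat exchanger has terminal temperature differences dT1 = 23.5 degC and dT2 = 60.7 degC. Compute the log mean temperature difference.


LMTD = (dT1 - dT2) / ln(dT1/dT2)
= (23.5 - 60.7) / ln(23.5 / 60.7) = -37.2 / -0.948943 = 39.20

39.20 degC


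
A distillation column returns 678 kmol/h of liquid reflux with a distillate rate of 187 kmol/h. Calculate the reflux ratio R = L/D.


Reflux ratio definition: R = L / D (liquid returned / distillate withdrawn)
L = 678 kmol/h, D = 187 kmol/h
R = 678 / 187 = 3.626

3.626


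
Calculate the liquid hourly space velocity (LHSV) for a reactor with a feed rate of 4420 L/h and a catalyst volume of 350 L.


LHSV = volumetric feed rate / catalyst volume
= 4420 L/h / 350 L
= 12.63 h^-1

12.63 h^-1


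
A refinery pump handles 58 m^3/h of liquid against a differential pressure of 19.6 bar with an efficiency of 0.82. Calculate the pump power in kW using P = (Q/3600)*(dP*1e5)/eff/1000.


Q = 58 / 3600 = 0.0161111 m^3/s
P = 0.0161111 * (19.6 * 1e5) / 0.82 / 1000 = 38.51

38.51 kW


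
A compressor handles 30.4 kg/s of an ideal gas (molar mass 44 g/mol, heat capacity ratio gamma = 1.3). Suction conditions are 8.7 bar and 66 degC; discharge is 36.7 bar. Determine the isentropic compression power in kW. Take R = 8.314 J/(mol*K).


Isentropic work: W = m*(gamma/(gamma-1))*(R*T1/MW)*((P2/P1)^((gamma-1)/gamma) - 1)
T1 = 66 + 273.15 = 339.15 K
Pressure ratio = 36.7 / 8.7 = 4.21839
Exponent = (1.3 - 1)/1.3 = 0.230769
(P2/P1)^exp - 1 = 4.21839^0.230769 - 1 = 0.394005
W = 30.4 * 1.3 / 0.3 * 8.314 * 339.15 / 44 * 0.394005 = 3326

3326 kW


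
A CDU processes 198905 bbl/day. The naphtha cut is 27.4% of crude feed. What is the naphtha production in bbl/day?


Crude throughput = 198905 bbl/day
Fraction yield = 27.4%
yield = throughput * fraction / 100
yield = 198905 * 27.4 / 100 = 54499.97

54499.97 bbl/day


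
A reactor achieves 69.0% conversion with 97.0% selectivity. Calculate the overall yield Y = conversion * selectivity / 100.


Overall yield = conversion (%) * selectivity (%) / 100
Conversion = 69.0%, Selectivity = 97.0%
Y = 69.0 * 97.0 / 100
= 66.93 %

66.93 %


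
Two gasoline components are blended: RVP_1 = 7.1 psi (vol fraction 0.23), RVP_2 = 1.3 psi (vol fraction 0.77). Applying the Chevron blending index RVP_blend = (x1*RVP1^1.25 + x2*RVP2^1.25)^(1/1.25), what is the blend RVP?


Chevron index: RVP_blend = (sum xi*RVPi^1.25)^(1/1.25)
RVP^1.25 terms: 0.23 * 7.1^1.25 + 0.77 * 1.3^1.25 = 3.73449
RVP_blend = 3.73449^(1/1.25) = 2.869

2.869 psi


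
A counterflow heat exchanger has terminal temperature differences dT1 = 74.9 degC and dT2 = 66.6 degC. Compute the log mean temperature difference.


LMTD = (dT1 - dT2) / ln(dT1/dT2)
= (74.9 - 66.6) / ln(74.9 / 66.6) = 8.3 / 0.117449 = 70.67

70.67 degC


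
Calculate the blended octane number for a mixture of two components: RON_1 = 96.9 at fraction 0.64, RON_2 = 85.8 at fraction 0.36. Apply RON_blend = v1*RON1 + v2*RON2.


Linear blending: RON_blend = sum(vi * RONi)
Contribution 1: 0.64 * 96.9 = 62.016
Contribution 2: 0.36 * 85.8 = 30.888
RON_blend = 62.016 + 30.888 = 92.904

92.904


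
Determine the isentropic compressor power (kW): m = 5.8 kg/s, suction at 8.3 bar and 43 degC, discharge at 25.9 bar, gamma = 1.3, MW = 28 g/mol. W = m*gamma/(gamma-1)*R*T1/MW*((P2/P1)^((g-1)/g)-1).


Isentropic work: W = m*(gamma/(gamma-1))*(R*T1/MW)*((P2/P1)^((gamma-1)/gamma) - 1)
T1 = 43 + 273.15 = 316.15 K
Pressure ratio = 25.9 / 8.3 = 3.12048
Exponent = (1.3 - 1)/1.3 = 0.230769
(P2/P1)^exp - 1 = 3.12048^0.230769 - 1 = 0.300322
W = 5.8 * 1.3 / 0.3 * 8.314 * 316.15 / 28 * 0.300322 = 708.6

708.6 kW


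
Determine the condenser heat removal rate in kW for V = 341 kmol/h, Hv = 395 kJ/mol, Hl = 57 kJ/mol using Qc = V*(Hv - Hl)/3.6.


Qc = 341 * (395 - 57) / 3.6 = 341 * 338 / 3.6 = 32020

32020 kW


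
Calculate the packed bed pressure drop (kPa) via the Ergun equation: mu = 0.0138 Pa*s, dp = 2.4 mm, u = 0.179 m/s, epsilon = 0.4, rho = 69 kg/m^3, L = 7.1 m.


dp = 2.4 mm = 0.0024 m
Viscous term = 150*0.0138*0.179*(1-0.4)^2 / (0.0024^2*0.4^3) = 361846
Inertial term = 1.75*69*0.179^2*(1-0.4) / (0.0024*0.4^3) = 15113.1
dP/L = 361846 + 15113.1 = 376959 Pa/m
dP = 376959 * 7.1 / 1000 = 2676 kPa

2676 kPa


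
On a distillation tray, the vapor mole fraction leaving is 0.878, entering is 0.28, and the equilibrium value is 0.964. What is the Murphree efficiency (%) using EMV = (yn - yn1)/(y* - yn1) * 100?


Murphree vapor efficiency: EMV = (y_n - y_(n-1)) / (y*_n - y_(n-1)) * 100
EMV = (0.878 - 0.28) / (0.964 - 0.28) * 100 = 0.598 / 0.684 * 100 = 87.43

87.43 %


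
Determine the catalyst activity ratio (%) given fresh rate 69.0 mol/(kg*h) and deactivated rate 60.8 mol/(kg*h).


Activity (%) = (rate_used / rate_fresh) * 100
rate_used = 60.8, rate_fresh = 69.0
= (60.8 / 69.0) * 100
= 0.8812 * 100 = 88.12

88.12 %


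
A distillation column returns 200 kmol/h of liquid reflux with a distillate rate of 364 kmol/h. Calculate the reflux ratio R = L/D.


Reflux ratio definition: R = L / D (liquid returned / distillate withdrawn)
L = 200 kmol/h, D = 364 kmol/h
R = 200 / 364 = 0.5495

0.5495


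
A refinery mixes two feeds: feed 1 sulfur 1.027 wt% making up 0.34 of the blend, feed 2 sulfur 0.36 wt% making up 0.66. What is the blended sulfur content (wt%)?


Linear sulfur blending: S_blend = x1*S1 + x2*S2
Contribution 1: 0.34 * 1.027 = 0.34918 wt%
Contribution 2: 0.66 * 0.36 = 0.2376 wt%
S_blend = 0.34918 + 0.2376 = 0.58678

0.58678 wt%


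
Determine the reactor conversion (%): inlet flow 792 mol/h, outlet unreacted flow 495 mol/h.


X = (F_in - F_out) / F_in * 100
Moles reacted = 792 - 495 = 297
X = 297 / 792 * 100
= 0.3750 * 100
= 37.50 %

37.50 %


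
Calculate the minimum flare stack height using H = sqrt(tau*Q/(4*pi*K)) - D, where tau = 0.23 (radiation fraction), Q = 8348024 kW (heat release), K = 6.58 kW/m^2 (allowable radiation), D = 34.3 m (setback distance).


tau*Q/(4*pi*K) = 0.23 * 8348024 / (4 * pi * 6.58) = 23220.7
sqrt(23220.7) = 152.383
H = 152.383 - 34.3 = 118.1

118.1 m


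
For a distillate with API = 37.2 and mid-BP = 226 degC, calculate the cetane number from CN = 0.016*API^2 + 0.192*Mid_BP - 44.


CN = 0.016 * 37.2^2 + 0.192 * 226 - 44
CN = 22.14144 + 43.392 - 44 = 21.53344

21.53344


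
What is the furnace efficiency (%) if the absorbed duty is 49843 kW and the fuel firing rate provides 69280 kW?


Furnace efficiency = Q_absorbed / Q_fuel * 100
= 49843 / 69280 * 100 = 71.94

71.94 %


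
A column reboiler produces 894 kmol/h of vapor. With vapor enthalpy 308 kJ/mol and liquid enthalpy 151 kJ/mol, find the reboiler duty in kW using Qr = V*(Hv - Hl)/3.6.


Qr = 894 * (308 - 151) / 3.6 = 894 * 157 / 3.6 = 38990

38990 kW


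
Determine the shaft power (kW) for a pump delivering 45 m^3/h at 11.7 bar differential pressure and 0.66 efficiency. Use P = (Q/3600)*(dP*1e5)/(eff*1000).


Q = 45 / 3600 = 0.0125 m^3/s
P = 0.0125 * (11.7 * 1e5) / 0.66 / 1000 = 22.16

22.16 kW


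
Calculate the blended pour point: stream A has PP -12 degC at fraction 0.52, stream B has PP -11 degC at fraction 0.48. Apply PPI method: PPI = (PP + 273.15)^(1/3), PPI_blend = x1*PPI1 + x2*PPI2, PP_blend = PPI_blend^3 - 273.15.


PPI_1 = (-12 + 273.15)^(1/3) = 6.391901
PPI_2 = (-11 + 273.15)^(1/3) = 6.400049
PPI_blend = 0.52 * 6.391901 + 0.48 * 6.400049 = 6.395812
PP_blend = 6.395812^3 - 273.15 = 261.6297 - 273.15 = -11.52

-11.52 degC


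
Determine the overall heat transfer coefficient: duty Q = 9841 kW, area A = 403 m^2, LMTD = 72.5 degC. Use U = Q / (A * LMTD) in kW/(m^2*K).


From Q = U*A*LMTD, U = Q / (A * LMTD)
U = 9841 / (403 * 72.5) = 9841 / 29217.5 = 0.3368

0.3368 kW/(m^2*K)


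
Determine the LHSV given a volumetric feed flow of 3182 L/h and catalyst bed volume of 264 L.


LHSV = volumetric feed rate / catalyst volume
= 3182 L/h / 264 L
= 12.05 h^-1

12.05 h^-1


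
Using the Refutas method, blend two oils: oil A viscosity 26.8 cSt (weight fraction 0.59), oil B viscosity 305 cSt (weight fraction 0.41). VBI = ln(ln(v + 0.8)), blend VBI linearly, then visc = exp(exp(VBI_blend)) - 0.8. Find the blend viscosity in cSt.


Refutas method: VBN_i = 14.534*ln(ln(visc_i + 0.8)) + 10.975, blended linearly by mass fraction; since VBN is linear in VBI_i = ln(ln(visc_i + 0.8)) and the fractions sum to 1, blend VBI directly: visc = exp(exp(VBI_blend)) - 0.8
VBI_1 = ln(ln(26.8 + 0.8)) = 1.19931
VBI_2 = ln(ln(305 + 0.8)) = 1.74448
VBI_blend = 0.59 * 1.19931 + 0.41 * 1.74448 = 1.42283
visc_blend = exp(exp(1.42283)) - 0.8 = 62.56

62.56 cSt


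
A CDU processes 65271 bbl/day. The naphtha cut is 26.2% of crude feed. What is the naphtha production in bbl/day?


Crude throughput = 65271 bbl/day
Fraction yield = 26.2%
yield = throughput * fraction / 100
yield = 65271 * 26.2 / 100 = 17101.002

17101.002 bbl/day


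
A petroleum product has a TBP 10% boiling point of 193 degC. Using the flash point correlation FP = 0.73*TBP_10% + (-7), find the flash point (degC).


FP = 0.73 * 193 + (-7) = 133.89

133.89 degC


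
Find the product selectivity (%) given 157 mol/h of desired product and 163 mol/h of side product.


Selectivity = desired / (desired + undesired) * 100
Total products = 157 + 163 = 320 mol/h
S = 157 / 320 * 100
= 0.4906 * 100
= 49.06 %

49.06 %


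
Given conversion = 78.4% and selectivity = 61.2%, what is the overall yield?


Overall yield = conversion (%) * selectivity (%) / 100
Conversion = 78.4%, Selectivity = 61.2%
Y = 78.4 * 61.2 / 100
= 47.9808 %

47.9808 %


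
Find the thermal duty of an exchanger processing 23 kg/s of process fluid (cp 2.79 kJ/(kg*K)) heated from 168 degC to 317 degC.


Q = m_dot * cp * delta_T
delta_T = 317 - 168 = 149 K
Q = 23 * 2.79 * 149
= 64.17 * 149
= 9561.33 kW

9561.33 kW


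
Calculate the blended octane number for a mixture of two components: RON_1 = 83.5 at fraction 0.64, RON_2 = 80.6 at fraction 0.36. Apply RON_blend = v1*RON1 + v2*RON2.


Linear blending: RON_blend = sum(vi * RONi)
Contribution 1: 0.64 * 83.5 = 53.44
Contribution 2: 0.36 * 80.6 = 29.016
RON_blend = 53.44 + 29.016 = 82.456

82.456


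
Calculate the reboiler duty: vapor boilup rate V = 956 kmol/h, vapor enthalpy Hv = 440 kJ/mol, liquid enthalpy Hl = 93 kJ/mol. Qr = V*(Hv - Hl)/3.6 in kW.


Qr = 956 * (440 - 93) / 3.6 = 956 * 347 / 3.6 = 92150

92150 kW


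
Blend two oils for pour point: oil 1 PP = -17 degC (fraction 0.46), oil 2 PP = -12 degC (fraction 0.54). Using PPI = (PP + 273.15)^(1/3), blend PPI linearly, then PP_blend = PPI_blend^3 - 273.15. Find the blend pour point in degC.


PPI_1 = (-17 + 273.15)^(1/3) = 6.350844
PPI_2 = (-12 + 273.15)^(1/3) = 6.391901
PPI_blend = 0.46 * 6.350844 + 0.54 * 6.391901 = 6.373015
PP_blend = 6.373015^3 - 273.15 = 258.842 - 273.15 = -14.31

-14.31 degC


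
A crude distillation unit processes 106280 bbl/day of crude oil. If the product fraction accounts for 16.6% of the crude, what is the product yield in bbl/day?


Crude throughput = 106280 bbl/day
Fraction yield = 16.6%
yield = throughput * fraction / 100
yield = 106280 * 16.6 / 100 = 17642.48

17642.48 bbl/day


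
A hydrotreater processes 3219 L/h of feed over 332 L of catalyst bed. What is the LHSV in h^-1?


LHSV = volumetric feed rate / catalyst volume
= 3219 L/h / 332 L
= 9.696 h^-1

9.696 h^-1


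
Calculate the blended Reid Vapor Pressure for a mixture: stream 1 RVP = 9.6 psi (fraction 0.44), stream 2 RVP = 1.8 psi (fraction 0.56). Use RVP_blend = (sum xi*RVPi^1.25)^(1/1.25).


Chevron index: RVP_blend = (sum xi*RVPi^1.25)^(1/1.25)
RVP^1.25 terms: 0.44 * 9.6^1.25 + 0.56 * 1.8^1.25 = 8.60274
RVP_blend = 8.60274^(1/1.25) = 5.594

5.594 psi


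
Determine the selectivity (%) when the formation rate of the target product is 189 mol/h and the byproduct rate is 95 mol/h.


Selectivity = desired / (desired + undesired) * 100
Total products = 189 + 95 = 284 mol/h
S = 189 / 284 * 100
= 0.6655 * 100
= 66.55 %

66.55 %


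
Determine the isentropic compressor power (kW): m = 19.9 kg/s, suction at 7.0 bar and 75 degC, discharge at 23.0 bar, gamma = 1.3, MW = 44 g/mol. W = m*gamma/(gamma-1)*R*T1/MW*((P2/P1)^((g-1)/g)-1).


Isentropic work: W = m*(gamma/(gamma-1))*(R*T1/MW)*((P2/P1)^((gamma-1)/gamma) - 1)
T1 = 75 + 273.15 = 348.15 K
Pressure ratio = 23.0 / 7.0 = 3.28571
Exponent = (1.3 - 1)/1.3 = 0.230769
(P2/P1)^exp - 1 = 3.28571^0.230769 - 1 = 0.315897
W = 19.9 * 1.3 / 0.3 * 8.314 * 348.15 / 44 * 0.315897 = 1792

1792 kW


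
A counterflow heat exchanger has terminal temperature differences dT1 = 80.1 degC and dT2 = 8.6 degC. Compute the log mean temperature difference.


LMTD = (dT1 - dT2) / ln(dT1/dT2)
= (80.1 - 8.6) / ln(80.1 / 8.6) = 71.5 / 2.23151 = 32.04

32.04 degC


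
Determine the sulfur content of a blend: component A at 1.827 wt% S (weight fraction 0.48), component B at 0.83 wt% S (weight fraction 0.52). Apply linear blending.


Linear sulfur blending: S_blend = x1*S1 + x2*S2
Contribution 1: 0.48 * 1.827 = 0.87696 wt%
Contribution 2: 0.52 * 0.83 = 0.4316 wt%
S_blend = 0.87696 + 0.4316 = 1.30856

1.30856 wt%


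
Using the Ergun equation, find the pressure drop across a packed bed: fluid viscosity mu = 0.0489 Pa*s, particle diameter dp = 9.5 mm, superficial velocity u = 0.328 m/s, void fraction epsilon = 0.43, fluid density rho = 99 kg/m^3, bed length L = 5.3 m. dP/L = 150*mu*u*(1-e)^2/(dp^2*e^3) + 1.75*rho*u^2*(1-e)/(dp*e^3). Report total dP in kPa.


dp = 9.5 mm = 0.0095 m
Viscous term = 150*0.0489*0.328*(1-0.43)^2 / (0.0095^2*0.43^3) = 108936
Inertial term = 1.75*99*0.328^2*(1-0.43) / (0.0095*0.43^3) = 14065.9
dP/L = 108936 + 14065.9 = 123002 Pa/m
dP = 123002 * 5.3 / 1000 = 651.9 kPa

651.9 kPa


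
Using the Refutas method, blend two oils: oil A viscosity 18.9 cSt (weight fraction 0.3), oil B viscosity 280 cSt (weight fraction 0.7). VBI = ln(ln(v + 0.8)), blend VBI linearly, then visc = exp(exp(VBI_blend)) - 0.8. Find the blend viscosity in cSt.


Refutas method: VBN_i = 14.534*ln(ln(visc_i + 0.8)) + 10.975, blended linearly by mass fraction; since VBN is linear in VBI_i = ln(ln(visc_i + 0.8)) and the fractions sum to 1, blend VBI directly: visc = exp(exp(VBI_blend)) - 0.8
VBI_1 = ln(ln(18.9 + 0.8)) = 1.09213
VBI_2 = ln(ln(280 + 0.8)) = 1.72947
VBI_blend = 0.3 * 1.09213 + 0.7 * 1.72947 = 1.53827
visc_blend = exp(exp(1.53827)) - 0.8 = 104.5

104.5 cSt


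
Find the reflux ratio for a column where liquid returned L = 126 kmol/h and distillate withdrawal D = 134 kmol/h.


Reflux ratio definition: R = L / D (liquid returned / distillate withdrawn)
L = 126 kmol/h, D = 134 kmol/h
R = 126 / 134 = 0.9403

0.9403


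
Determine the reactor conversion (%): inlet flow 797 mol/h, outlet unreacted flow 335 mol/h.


X = (F_in - F_out) / F_in * 100
Moles reacted = 797 - 335 = 462
X = 462 / 797 * 100
= 0.5797 * 100
= 57.97 %

57.97 %


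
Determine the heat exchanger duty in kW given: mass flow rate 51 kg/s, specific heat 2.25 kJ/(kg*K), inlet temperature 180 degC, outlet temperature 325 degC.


Q = m_dot * cp * delta_T
delta_T = 325 - 180 = 145 K
Q = 51 * 2.25 * 145
= 114.75 * 145
= 16638.75 kW

16638.75 kW


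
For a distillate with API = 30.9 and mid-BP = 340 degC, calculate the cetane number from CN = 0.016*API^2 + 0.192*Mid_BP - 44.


CN = 0.016 * 30.9^2 + 0.192 * 340 - 44
CN = 15.27696 + 65.28 - 44 = 36.55696

36.55696


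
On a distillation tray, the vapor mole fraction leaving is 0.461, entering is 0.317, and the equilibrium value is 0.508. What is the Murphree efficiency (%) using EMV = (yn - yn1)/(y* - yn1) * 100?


Murphree vapor efficiency: EMV = (y_n - y_(n-1)) / (y*_n - y_(n-1)) * 100
EMV = (0.461 - 0.317) / (0.508 - 0.317) * 100 = 0.144 / 0.191 * 100 = 75.39

75.39 %


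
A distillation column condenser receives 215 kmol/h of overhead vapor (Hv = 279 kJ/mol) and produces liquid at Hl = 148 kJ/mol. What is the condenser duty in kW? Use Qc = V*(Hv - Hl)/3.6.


Qc = 215 * (279 - 148) / 3.6 = 215 * 131 / 3.6 = 7824

7824 kW


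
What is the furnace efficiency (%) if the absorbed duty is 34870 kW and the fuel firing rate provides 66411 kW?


Furnace efficiency = Q_absorbed / Q_fuel * 100
= 34870 / 66411 * 100 = 52.51

52.51 %


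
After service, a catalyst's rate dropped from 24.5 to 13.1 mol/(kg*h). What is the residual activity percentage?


Activity (%) = (rate_used / rate_fresh) * 100
rate_used = 13.1, rate_fresh = 24.5
= (13.1 / 24.5) * 100
= 0.5347 * 100 = 53.47

53.47 %


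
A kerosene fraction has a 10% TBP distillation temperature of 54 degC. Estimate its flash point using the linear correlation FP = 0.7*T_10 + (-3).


FP = 0.7 * 54 + (-3) = 34.8

34.8 degC


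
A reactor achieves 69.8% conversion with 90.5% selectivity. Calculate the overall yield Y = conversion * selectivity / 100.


Overall yield = conversion (%) * selectivity (%) / 100
Conversion = 69.8%, Selectivity = 90.5%
Y = 69.8 * 90.5 / 100
= 63.169 %

63.169 %


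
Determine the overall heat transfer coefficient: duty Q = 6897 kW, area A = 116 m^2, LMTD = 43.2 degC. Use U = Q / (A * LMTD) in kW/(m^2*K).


From Q = U*A*LMTD, U = Q / (A * LMTD)
U = 6897 / (116 * 43.2) = 6897 / 5011.2 = 1.376

1.376 kW/(m^2*K)


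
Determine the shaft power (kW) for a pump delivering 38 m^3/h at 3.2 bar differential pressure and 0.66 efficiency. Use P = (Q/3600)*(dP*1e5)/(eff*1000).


Q = 38 / 3600 = 0.0105556 m^3/s
P = 0.0105556 * (3.2 * 1e5) / 0.66 / 1000 = 5.118

5.118 kW


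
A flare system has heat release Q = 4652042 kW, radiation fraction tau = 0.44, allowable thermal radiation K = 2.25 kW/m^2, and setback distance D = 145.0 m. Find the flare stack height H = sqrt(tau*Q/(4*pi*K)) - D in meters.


tau*Q/(4*pi*K) = 0.44 * 4652042 / (4 * pi * 2.25) = 72394.2
sqrt(72394.2) = 269.062
H = 269.062 - 145.0 = 124.1

124.1 m


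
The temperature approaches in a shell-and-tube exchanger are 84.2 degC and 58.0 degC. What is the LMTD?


LMTD = (dT1 - dT2) / ln(dT1/dT2)
= (84.2 - 58.0) / ln(84.2 / 58.0) = 26.2 / 0.372752 = 70.29

70.29 degC


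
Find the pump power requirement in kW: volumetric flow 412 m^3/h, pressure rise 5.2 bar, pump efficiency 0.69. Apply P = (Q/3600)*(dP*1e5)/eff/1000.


Q = 412 / 3600 = 0.114444 m^3/s
P = 0.114444 * (5.2 * 1e5) / 0.69 / 1000 = 86.25

86.25 kW


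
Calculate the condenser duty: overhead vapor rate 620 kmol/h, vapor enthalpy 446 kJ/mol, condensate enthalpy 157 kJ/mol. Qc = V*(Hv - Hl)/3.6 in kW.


Qc = 620 * (446 - 157) / 3.6 = 620 * 289 / 3.6 = 49770

49770 kW


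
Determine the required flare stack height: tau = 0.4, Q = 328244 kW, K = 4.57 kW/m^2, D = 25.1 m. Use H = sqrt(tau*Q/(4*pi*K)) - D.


tau*Q/(4*pi*K) = 0.4 * 328244 / (4 * pi * 4.57) = 2286.29
sqrt(2286.29) = 47.8152
H = 47.8152 - 25.1 = 22.72

22.72 m


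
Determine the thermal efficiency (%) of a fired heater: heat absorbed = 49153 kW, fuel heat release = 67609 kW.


Furnace efficiency = Q_absorbed / Q_fuel * 100
= 49153 / 67609 * 100 = 72.70

72.70 %


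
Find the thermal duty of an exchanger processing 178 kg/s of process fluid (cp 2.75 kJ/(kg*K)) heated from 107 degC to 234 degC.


Q = m_dot * cp * delta_T
delta_T = 234 - 107 = 127 K
Q = 178 * 2.75 * 127
= 489.5 * 127
= 62166.5 kW

62166.5 kW


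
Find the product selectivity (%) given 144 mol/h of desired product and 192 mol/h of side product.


Selectivity = desired / (desired + undesired) * 100
Total products = 144 + 192 = 336 mol/h
S = 144 / 336 * 100
= 0.4286 * 100
= 42.86 %

42.86 %


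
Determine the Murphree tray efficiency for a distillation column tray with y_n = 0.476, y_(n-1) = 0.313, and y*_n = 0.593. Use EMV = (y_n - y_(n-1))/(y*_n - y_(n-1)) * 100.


Murphree vapor efficiency: EMV = (y_n - y_(n-1)) / (y*_n - y_(n-1)) * 100
EMV = (0.476 - 0.313) / (0.593 - 0.313) * 100 = 0.163 / 0.28 * 100 = 58.21

58.21 %


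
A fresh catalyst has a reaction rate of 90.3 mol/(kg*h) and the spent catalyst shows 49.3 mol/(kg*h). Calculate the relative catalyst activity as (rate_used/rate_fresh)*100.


Activity (%) = (rate_used / rate_fresh) * 100
rate_used = 49.3, rate_fresh = 90.3
= (49.3 / 90.3) * 100
= 0.5460 * 100 = 54.60

54.60 %


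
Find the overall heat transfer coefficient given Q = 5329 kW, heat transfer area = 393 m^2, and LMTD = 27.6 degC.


From Q = U*A*LMTD, U = Q / (A * LMTD)
U = 5329 / (393 * 27.6) = 5329 / 10846.8 = 0.4913

0.4913 kW/(m^2*K)


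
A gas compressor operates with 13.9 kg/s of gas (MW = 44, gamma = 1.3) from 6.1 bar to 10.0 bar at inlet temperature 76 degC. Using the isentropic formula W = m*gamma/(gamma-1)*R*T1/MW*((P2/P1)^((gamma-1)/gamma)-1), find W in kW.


Isentropic work: W = m*(gamma/(gamma-1))*(R*T1/MW)*((P2/P1)^((gamma-1)/gamma) - 1)
T1 = 76 + 273.15 = 349.15 K
Pressure ratio = 10.0 / 6.1 = 1.63934
Exponent = (1.3 - 1)/1.3 = 0.230769
(P2/P1)^exp - 1 = 1.63934^0.230769 - 1 = 0.120828
W = 13.9 * 1.3 / 0.3 * 8.314 * 349.15 / 44 * 0.120828 = 480.1

480.1 kW


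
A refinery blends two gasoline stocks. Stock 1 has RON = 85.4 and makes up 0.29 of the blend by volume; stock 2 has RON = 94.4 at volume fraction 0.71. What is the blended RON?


Linear blending: RON_blend = sum(vi * RONi)
Contribution 1: 0.29 * 85.4 = 24.766
Contribution 2: 0.71 * 94.4 = 67.024
RON_blend = 24.766 + 67.024 = 91.79

91.79


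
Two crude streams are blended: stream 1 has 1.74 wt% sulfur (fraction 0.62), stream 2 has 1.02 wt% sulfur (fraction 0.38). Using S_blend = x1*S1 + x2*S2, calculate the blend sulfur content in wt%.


Linear sulfur blending: S_blend = x1*S1 + x2*S2
Contribution 1: 0.62 * 1.74 = 1.0788 wt%
Contribution 2: 0.38 * 1.02 = 0.3876 wt%
S_blend = 1.0788 + 0.3876 = 1.4664

1.4664 wt%


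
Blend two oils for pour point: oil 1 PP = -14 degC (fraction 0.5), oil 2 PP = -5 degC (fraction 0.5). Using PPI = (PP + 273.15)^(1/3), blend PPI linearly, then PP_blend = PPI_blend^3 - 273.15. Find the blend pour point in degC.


PPI_1 = (-14 + 273.15)^(1/3) = 6.375541
PPI_2 = (-5 + 273.15)^(1/3) = 6.448508
PPI_blend = 0.5 * 6.375541 + 0.5 * 6.448508 = 6.412025
PP_blend = 6.412025^3 - 273.15 = 263.6244 - 273.15 = -9.53

-9.53 degC


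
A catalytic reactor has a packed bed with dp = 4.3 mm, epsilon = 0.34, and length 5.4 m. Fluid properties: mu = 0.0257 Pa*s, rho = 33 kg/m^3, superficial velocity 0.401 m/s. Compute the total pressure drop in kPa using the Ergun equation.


dp = 4.3 mm = 0.0043 m
Viscous term = 150*0.0257*0.401*(1-0.34)^2 / (0.0043^2*0.34^3) = 926580
Inertial term = 1.75*33*0.401^2*(1-0.34) / (0.0043*0.34^3) = 36264.3
dP/L = 926580 + 36264.3 = 962844 Pa/m
dP = 962844 * 5.4 / 1000 = 5199 kPa

5199 kPa


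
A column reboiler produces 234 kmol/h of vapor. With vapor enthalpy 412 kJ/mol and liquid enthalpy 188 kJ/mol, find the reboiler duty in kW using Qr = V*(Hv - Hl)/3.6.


Qr = 234 * (412 - 188) / 3.6 = 234 * 224 / 3.6 = 14560

14560 kW


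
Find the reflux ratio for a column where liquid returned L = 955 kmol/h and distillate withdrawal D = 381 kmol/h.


Reflux ratio definition: R = L / D (liquid returned / distillate withdrawn)
L = 955 kmol/h, D = 381 kmol/h
R = 955 / 381 = 2.507

2.507


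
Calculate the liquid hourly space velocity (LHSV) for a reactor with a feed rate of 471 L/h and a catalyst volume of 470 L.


LHSV = volumetric feed rate / catalyst volume
= 471 L/h / 470 L
= 1.002 h^-1

1.002 h^-1


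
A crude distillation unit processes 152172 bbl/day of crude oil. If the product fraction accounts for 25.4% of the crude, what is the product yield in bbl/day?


Crude throughput = 152172 bbl/day
Fraction yield = 25.4%
yield = throughput * fraction / 100
yield = 152172 * 25.4 / 100 = 38651.688

38651.688 bbl/day


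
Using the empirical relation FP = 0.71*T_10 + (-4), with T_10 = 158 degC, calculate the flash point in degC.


FP = 0.71 * 158 + (-4) = 108.18

108.18 degC


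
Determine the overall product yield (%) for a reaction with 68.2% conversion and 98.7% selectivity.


Overall yield = conversion (%) * selectivity (%) / 100
Conversion = 68.2%, Selectivity = 98.7%
Y = 68.2 * 98.7 / 100
= 67.3134 %

67.3134 %


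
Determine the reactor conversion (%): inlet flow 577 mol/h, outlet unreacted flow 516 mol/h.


X = (F_in - F_out) / F_in * 100
Moles reacted = 577 - 516 = 61
X = 61 / 577 * 100
= 0.1057 * 100
= 10.57 %

10.57 %


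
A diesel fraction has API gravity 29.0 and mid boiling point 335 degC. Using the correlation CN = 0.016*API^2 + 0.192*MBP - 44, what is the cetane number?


CN = 0.016 * 29.0^2 + 0.192 * 335 - 44
CN = 13.456 + 64.32 - 44 = 33.776

33.776


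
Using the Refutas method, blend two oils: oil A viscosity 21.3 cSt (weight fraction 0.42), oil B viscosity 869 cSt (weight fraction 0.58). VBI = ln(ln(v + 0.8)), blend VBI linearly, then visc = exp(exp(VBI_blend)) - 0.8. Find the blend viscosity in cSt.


Refutas method: VBN_i = 14.534*ln(ln(visc_i + 0.8)) + 10.975, blended linearly by mass fraction; since VBN is linear in VBI_i = ln(ln(visc_i + 0.8)) and the fractions sum to 1, blend VBI directly: visc = exp(exp(VBI_blend)) - 0.8
VBI_1 = ln(ln(21.3 + 0.8)) = 1.12997
VBI_2 = ln(ln(869 + 0.8)) = 1.91224
VBI_blend = 0.42 * 1.12997 + 0.58 * 1.91224 = 1.58369
visc_blend = exp(exp(1.58369)) - 0.8 = 129.9

129.9 cSt


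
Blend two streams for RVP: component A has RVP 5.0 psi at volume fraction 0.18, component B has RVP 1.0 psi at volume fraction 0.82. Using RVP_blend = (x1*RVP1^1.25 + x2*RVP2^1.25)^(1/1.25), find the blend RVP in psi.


Chevron index: RVP_blend = (sum xi*RVPi^1.25)^(1/1.25)
RVP^1.25 terms: 0.18 * 5.0^1.25 + 0.82 * 1.0^1.25 = 2.16581
RVP_blend = 2.16581^(1/1.25) = 1.856

1.856 psi


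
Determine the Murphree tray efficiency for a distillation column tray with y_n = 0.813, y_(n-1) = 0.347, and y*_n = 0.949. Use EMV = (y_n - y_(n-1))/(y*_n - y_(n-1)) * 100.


Murphree vapor efficiency: EMV = (y_n - y_(n-1)) / (y*_n - y_(n-1)) * 100
EMV = (0.813 - 0.347) / (0.949 - 0.347) * 100 = 0.466 / 0.602 * 100 = 77.41

77.41 %


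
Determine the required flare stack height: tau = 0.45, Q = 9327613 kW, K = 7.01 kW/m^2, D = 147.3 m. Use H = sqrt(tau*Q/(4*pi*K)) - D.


tau*Q/(4*pi*K) = 0.45 * 9327613 / (4 * pi * 7.01) = 47649.1
sqrt(47649.1) = 218.287
H = 218.287 - 147.3 = 70.99

70.99 m


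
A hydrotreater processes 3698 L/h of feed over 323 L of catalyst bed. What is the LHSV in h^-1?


LHSV = volumetric feed rate / catalyst volume
= 3698 L/h / 323 L
= 11.45 h^-1

11.45 h^-1


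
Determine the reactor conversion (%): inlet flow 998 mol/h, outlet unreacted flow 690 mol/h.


X = (F_in - F_out) / F_in * 100
Moles reacted = 998 - 690 = 308
X = 308 / 998 * 100
= 0.3086 * 100
= 30.86 %

30.86 %


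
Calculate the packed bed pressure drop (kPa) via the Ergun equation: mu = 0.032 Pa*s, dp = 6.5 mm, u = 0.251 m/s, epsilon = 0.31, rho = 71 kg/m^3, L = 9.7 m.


dp = 6.5 mm = 0.0065 m
Viscous term = 150*0.032*0.251*(1-0.31)^2 / (0.0065^2*0.31^3) = 455723
Inertial term = 1.75*71*0.251^2*(1-0.31) / (0.0065*0.31^3) = 27893
dP/L = 455723 + 27893 = 483616 Pa/m
dP = 483616 * 9.7 / 1000 = 4691 kPa

4691 kPa


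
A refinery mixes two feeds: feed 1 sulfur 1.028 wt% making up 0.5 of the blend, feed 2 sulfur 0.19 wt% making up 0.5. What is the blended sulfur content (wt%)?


Linear sulfur blending: S_blend = x1*S1 + x2*S2
Contribution 1: 0.5 * 1.028 = 0.514 wt%
Contribution 2: 0.5 * 0.19 = 0.095 wt%
S_blend = 0.514 + 0.095 = 0.609

0.609 wt%


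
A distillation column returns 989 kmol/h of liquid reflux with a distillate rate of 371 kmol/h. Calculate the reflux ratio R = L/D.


Reflux ratio definition: R = L / D (liquid returned / distillate withdrawn)
L = 989 kmol/h, D = 371 kmol/h
R = 989 / 371 = 2.666

2.666


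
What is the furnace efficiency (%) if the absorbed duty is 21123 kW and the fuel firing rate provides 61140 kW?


Furnace efficiency = Q_absorbed / Q_fuel * 100
= 21123 / 61140 * 100 = 34.55

34.55 %


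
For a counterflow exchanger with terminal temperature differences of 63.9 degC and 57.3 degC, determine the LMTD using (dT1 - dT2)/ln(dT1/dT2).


LMTD = (dT1 - dT2) / ln(dT1/dT2)
= (63.9 - 57.3) / ln(63.9 / 57.3) = 6.6 / 0.109019 = 60.54

60.54 degC


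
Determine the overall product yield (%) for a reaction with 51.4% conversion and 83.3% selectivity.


Overall yield = conversion (%) * selectivity (%) / 100
Conversion = 51.4%, Selectivity = 83.3%
Y = 51.4 * 83.3 / 100
= 42.8162 %

42.8162 %


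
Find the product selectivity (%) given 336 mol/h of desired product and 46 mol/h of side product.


Selectivity = desired / (desired + undesired) * 100
Total products = 336 + 46 = 382 mol/h
S = 336 / 382 * 100
= 0.8796 * 100
= 87.96 %

87.96 %


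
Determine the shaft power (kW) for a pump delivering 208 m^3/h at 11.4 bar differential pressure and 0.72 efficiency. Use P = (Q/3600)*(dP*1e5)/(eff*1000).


Q = 208 / 3600 = 0.0577778 m^3/s
P = 0.0577778 * (11.4 * 1e5) / 0.72 / 1000 = 91.48

91.48 kW


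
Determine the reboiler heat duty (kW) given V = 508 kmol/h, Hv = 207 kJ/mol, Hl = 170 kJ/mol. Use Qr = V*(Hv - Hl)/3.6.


Qr = 508 * (207 - 170) / 3.6 = 508 * 37 / 3.6 = 5221

5221 kW


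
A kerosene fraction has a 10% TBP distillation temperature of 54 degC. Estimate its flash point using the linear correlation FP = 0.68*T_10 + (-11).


FP = 0.68 * 54 + (-11) = 25.72

25.72 degC


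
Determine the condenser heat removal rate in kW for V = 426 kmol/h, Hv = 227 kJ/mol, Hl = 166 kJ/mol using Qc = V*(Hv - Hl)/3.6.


Qc = 426 * (227 - 166) / 3.6 = 426 * 61 / 3.6 = 7218

7218 kW


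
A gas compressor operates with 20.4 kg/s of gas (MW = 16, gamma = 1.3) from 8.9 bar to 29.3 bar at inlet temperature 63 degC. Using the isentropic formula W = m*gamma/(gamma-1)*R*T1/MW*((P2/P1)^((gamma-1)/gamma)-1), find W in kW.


Isentropic work: W = m*(gamma/(gamma-1))*(R*T1/MW)*((P2/P1)^((gamma-1)/gamma) - 1)
T1 = 63 + 273.15 = 336.15 K
Pressure ratio = 29.3 / 8.9 = 3.29213
Exponent = (1.3 - 1)/1.3 = 0.230769
(P2/P1)^exp - 1 = 3.29213^0.230769 - 1 = 0.31649
W = 20.4 * 1.3 / 0.3 * 8.314 * 336.15 / 16 * 0.31649 = 4887

4887 kW


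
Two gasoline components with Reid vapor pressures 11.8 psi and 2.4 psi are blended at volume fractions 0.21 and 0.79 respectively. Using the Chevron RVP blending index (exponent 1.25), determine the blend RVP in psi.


Chevron index: RVP_blend = (sum xi*RVPi^1.25)^(1/1.25)
RVP^1.25 terms: 0.21 * 11.8^1.25 + 0.79 * 2.4^1.25 = 6.95263
RVP_blend = 6.95263^(1/1.25) = 4.718

4.718 psi


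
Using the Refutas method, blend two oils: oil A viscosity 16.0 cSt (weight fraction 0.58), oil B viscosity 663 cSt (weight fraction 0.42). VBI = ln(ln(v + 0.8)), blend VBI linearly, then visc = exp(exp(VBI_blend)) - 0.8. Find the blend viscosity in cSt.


Refutas method: VBN_i = 14.534*ln(ln(visc_i + 0.8)) + 10.975, blended linearly by mass fraction; since VBN is linear in VBI_i = ln(ln(visc_i + 0.8)) and the fractions sum to 1, blend VBI directly: visc = exp(exp(VBI_blend)) - 0.8
VBI_1 = ln(ln(16.0 + 0.8)) = 1.03723
VBI_2 = ln(ln(663 + 0.8)) = 1.87149
VBI_blend = 0.58 * 1.03723 + 0.42 * 1.87149 = 1.38762
visc_blend = exp(exp(1.38762)) - 0.8 = 54.09

54.09 cSt


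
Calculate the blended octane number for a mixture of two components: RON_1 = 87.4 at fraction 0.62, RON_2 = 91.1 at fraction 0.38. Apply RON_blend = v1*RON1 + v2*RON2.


Linear blending: RON_blend = sum(vi * RONi)
Contribution 1: 0.62 * 87.4 = 54.188
Contribution 2: 0.38 * 91.1 = 34.618
RON_blend = 54.188 + 34.618 = 88.806

88.806


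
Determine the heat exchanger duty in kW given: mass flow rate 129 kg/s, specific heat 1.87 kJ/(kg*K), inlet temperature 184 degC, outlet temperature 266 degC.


Q = m_dot * cp * delta_T
delta_T = 266 - 184 = 82 K
Q = 129 * 1.87 * 82
= 241.23 * 82
= 19780.86 kW

19780.86 kW


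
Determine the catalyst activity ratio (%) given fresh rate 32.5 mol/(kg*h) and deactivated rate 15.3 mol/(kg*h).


Activity (%) = (rate_used / rate_fresh) * 100
rate_used = 15.3, rate_fresh = 32.5
= (15.3 / 32.5) * 100
= 0.4708 * 100 = 47.08

47.08 %


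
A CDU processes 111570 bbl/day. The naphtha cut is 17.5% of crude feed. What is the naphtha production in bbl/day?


Crude throughput = 111570 bbl/day
Fraction yield = 17.5%
yield = throughput * fraction / 100
yield = 111570 * 17.5 / 100 = 19524.75

19524.75 bbl/day


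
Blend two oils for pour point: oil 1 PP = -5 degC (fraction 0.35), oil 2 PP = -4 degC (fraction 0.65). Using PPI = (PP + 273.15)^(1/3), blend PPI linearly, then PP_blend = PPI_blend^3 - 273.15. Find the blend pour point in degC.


PPI_1 = (-5 + 273.15)^(1/3) = 6.448508
PPI_2 = (-4 + 273.15)^(1/3) = 6.456514
PPI_blend = 0.35 * 6.448508 + 0.65 * 6.456514 = 6.453712
PP_blend = 6.453712^3 - 273.15 = 268.7997 - 273.15 = -4.35

-4.35 degC


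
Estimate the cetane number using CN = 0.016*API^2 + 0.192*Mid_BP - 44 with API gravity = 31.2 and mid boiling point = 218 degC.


CN = 0.016 * 31.2^2 + 0.192 * 218 - 44
CN = 15.57504 + 41.856 - 44 = 13.43104

13.43104


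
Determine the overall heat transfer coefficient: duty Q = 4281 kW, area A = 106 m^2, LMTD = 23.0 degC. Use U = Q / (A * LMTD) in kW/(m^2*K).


From Q = U*A*LMTD, U = Q / (A * LMTD)
U = 4281 / (106 * 23.0) = 4281 / 2438 = 1.756

1.756 kW/(m^2*K)


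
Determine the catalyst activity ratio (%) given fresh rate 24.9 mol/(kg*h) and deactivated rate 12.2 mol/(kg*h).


Activity (%) = (rate_used / rate_fresh) * 100
rate_used = 12.2, rate_fresh = 24.9
= (12.2 / 24.9) * 100
= 0.4900 * 100 = 49.00

49.00 %


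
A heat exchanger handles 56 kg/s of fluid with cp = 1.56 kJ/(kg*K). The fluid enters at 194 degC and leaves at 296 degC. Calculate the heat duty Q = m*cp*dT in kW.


Q = m_dot * cp * delta_T
delta_T = 296 - 194 = 102 K
Q = 56 * 1.56 * 102
= 87.36 * 102
= 8910.72 kW

8910.72 kW


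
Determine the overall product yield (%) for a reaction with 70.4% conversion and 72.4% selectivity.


Overall yield = conversion (%) * selectivity (%) / 100
Conversion = 70.4%, Selectivity = 72.4%
Y = 70.4 * 72.4 / 100
= 50.9696 %

50.9696 %


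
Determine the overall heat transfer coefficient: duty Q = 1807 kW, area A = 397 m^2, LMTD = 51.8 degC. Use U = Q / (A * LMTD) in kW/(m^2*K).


From Q = U*A*LMTD, U = Q / (A * LMTD)
U = 1807 / (397 * 51.8) = 1807 / 20564.6 = 0.08787

0.08787 kW/(m^2*K)


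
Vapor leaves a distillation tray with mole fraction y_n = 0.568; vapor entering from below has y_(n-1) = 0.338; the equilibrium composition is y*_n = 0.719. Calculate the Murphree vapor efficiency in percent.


Murphree vapor efficiency: EMV = (y_n - y_(n-1)) / (y*_n - y_(n-1)) * 100
EMV = (0.568 - 0.338) / (0.719 - 0.338) * 100 = 0.23 / 0.381 * 100 = 60.37

60.37 %


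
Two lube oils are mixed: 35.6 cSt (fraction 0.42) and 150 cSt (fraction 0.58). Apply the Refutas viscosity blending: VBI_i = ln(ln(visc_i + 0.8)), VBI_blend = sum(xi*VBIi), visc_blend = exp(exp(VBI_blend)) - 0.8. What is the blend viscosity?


Refutas method: VBN_i = 14.534*ln(ln(visc_i + 0.8)) + 10.975, blended linearly by mass fraction; since VBN is linear in VBI_i = ln(ln(visc_i + 0.8)) and the fractions sum to 1, blend VBI directly: visc = exp(exp(VBI_blend)) - 0.8
VBI_1 = ln(ln(35.6 + 0.8)) = 1.27942
VBI_2 = ln(ln(150 + 0.8)) = 1.61262
VBI_blend = 0.42 * 1.27942 + 0.58 * 1.61262 = 1.47268
visc_blend = exp(exp(1.47268)) - 0.8 = 77.53

77.53 cSt


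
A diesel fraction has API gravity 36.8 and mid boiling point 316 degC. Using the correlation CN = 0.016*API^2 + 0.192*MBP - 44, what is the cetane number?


CN = 0.016 * 36.8^2 + 0.192 * 316 - 44
CN = 21.66784 + 60.672 - 44 = 38.33984

38.33984


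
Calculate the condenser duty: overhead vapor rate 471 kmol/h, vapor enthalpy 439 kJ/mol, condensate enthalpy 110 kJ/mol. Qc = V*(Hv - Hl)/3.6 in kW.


Qc = 471 * (439 - 110) / 3.6 = 471 * 329 / 3.6 = 43040

43040 kW
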